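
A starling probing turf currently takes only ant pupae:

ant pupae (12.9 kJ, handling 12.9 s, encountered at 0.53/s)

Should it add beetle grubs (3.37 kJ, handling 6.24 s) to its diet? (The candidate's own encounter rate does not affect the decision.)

No

Current rate: (0.53×12.9)/(1 + 0.53×12.9) = 0.8724 kJ/s.
Profitability of beetle grubs: 3.37/6.24 = 0.5401 kJ/s.
0.5401 < 0.8724, so adding beetle grubs would lower the average — exclude it.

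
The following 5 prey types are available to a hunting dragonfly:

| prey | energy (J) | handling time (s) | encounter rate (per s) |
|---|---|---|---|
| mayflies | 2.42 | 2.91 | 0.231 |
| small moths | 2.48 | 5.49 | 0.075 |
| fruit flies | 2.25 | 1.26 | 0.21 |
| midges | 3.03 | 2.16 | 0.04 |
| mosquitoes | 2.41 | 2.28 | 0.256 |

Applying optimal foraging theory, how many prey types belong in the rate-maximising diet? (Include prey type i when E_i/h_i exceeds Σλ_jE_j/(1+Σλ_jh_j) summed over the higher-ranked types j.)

E/h in descending order: fruit flies 1.79, midges 1.4, mosquitoes 1.06, mayflies 0.832, small moths 0.452 J/s. The optimal diet is the largest prefix of this list for which every included type satisfies E_i/h_i > R on the types above it.
Rate on top 1: 0.3736. midges: 1.4 > 0.3736 → include.
Rate on top 2: 0.4395. mosquitoes: 1.06 > 0.4395 → include.
Rate on top 3: 0.6258. mayflies: 0.832 > 0.6258 → include.
Rate on top 4: 0.6788. small moths: 0.452 < 0.6788 → exclude; stop.
Optimal diet: fruit flies, midges, mosquitoes, mayflies — 4 of 5 types.

4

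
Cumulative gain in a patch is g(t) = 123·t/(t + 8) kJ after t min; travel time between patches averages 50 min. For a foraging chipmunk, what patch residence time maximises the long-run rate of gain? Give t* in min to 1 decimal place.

Optimal t* satisfies g'(t*) = g(t*)/(T + t*).
g'(t) = 123·8/(t + 8)². Setting 123·8/(t+8)² = 123t/[(t+8)(50+t)] gives 8(50+t) = t(t+8), so t² = 8×50 = 400.
t* = √400 = 20 min.

20.0 min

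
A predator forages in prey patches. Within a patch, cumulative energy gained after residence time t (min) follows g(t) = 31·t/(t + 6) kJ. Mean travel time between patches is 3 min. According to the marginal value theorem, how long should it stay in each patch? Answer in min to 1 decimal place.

By the marginal value theorem, leave when the instantaneous gain rate g'(t) equals the habitat-wide average g(t)/(T + t).
g'(t) = 31·6/(t + 6)². Setting 31·6/(t+6)² = 31t/[(t+6)(3+t)] gives 6(3+t) = t(t+6), so t² = 6×3 = 18.
t* = √18 = 4.243 min.

4.2 min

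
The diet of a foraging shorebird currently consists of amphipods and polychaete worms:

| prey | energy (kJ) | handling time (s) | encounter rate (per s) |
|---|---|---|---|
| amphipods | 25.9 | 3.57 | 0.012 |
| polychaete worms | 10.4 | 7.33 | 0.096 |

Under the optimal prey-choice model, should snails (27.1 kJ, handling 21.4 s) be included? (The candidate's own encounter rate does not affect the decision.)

Yes

On amphipods and polychaete worms alone, R = ΣλE/(1+Σλh) = 1.309/1.747 = 0.7496 kJ/s.
snails: E/h = 27.1/21.4 = 1.266 kJ/s.
Since 1.266 > R, including snails increases the long-run rate.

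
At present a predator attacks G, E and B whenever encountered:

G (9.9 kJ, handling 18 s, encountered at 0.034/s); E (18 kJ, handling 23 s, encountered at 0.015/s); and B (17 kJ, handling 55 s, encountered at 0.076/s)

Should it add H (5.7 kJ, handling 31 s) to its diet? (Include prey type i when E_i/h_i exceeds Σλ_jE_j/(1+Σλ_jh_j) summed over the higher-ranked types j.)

No

Current rate: (0.034×9.9 + 0.015×18 + 0.076×17)/(1 + 0.034×18 + 0.015×23 + 0.076×55) = 0.3094 kJ/s.
H: E/h = 5.7/31 = 0.1839 kJ/s.
0.1839 < 0.3094, so adding H would lower the average — exclude it.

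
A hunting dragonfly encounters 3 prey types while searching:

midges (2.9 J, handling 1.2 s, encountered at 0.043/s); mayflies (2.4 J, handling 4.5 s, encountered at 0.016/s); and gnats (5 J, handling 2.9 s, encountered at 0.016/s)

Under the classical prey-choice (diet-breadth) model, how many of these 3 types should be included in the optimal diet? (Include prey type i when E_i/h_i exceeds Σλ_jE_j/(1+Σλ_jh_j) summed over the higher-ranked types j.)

3

Rank by E/h (J/s): midges 2.42, gnats 1.72, mayflies 0.533. Include each in turn until the next type's E/h falls below the running intake rate.
Rate on top 1: 0.1186. gnats: 1.72 > 0.1186 → include.
Rate on top 2: 0.1864. mayflies: 0.533 > 0.1864 → include.
Optimal diet: midges, gnats, mayflies — 3 of 3 types.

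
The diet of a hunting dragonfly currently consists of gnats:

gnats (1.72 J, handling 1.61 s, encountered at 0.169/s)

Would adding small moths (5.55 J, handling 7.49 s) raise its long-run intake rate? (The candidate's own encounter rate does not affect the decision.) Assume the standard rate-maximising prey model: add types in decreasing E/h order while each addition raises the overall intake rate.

Yes

Current rate: (0.169×1.72)/(1 + 0.169×1.61) = 0.2285 J/s.
Profitability of small moths: 5.55/7.49 = 0.741 J/s.
Since 0.741 > R, including small moths increases the long-run rate.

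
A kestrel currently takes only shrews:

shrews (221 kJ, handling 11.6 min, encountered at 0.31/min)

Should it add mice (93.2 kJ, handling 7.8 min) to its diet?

On shrews alone, R = ΣλE/(1+Σλh) = 68.51/4.596 = 14.91 kJ/min.
Profitability of mice: 93.2/7.8 = 11.95 kJ/min.
11.95 < 14.91, so adding mice would lower the average — exclude it.

No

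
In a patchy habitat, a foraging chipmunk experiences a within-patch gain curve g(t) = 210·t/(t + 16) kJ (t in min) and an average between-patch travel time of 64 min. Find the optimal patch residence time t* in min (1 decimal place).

32.0 min

Maximise g(t)/(T+t): set derivative to zero → g'(t)(T+t) = g(t).
g'(t) = 210·16/(t + 16)². Setting 210·16/(t+16)² = 210t/[(t+16)(64+t)] gives 16(64+t) = t(t+16), so t² = 16×64 = 1024.
t* = √1024 = 32 min.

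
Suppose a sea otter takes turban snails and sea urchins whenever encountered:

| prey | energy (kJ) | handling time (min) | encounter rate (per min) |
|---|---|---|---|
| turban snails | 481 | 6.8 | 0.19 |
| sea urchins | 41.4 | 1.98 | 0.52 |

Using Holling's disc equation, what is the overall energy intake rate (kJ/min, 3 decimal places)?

33.995 kJ/min

Energy encountered per unit search time: 0.19×481 + 0.52×41.4 = 112.9 kJ/min.
Handling time per unit search time: 0.19×6.8 + 0.52×1.98 = 2.322.
Rate = 112.9/(1 + 2.322) = 34 kJ/min.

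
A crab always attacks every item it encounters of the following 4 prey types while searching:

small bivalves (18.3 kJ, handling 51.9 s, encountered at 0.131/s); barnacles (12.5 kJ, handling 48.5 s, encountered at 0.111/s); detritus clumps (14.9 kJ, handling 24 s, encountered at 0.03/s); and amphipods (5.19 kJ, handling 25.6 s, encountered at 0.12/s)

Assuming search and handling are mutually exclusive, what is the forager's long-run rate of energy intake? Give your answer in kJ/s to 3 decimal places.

R = Σλ_iE_i / (1 + Σλ_ih_i)
Numerator: 0.131×18.3 + 0.111×12.5 + 0.03×14.9 + 0.12×5.19 = 4.855
Denominator: 1 + 0.131×51.9 + 0.111×48.5 + 0.03×24 + 0.12×25.6 = 16.97
R = 4.855/16.97 = 0.286 kJ/s

0.286 kJ/s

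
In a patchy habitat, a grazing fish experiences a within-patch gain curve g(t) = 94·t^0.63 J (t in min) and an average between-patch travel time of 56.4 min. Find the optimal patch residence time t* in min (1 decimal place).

By the marginal value theorem, leave when the instantaneous gain rate g'(t) equals the habitat-wide average g(t)/(T + t).
g'(t) = 0.63·94·t^-0.37. Setting 0.63·94·t^-0.37 = 94·t^0.63/(56.4+t) gives 0.63(56.4+t) = t, so 0.37·t = 0.63×56.4.
t* = 0.63×56.4/0.37 = 96.03 min.

96.0 min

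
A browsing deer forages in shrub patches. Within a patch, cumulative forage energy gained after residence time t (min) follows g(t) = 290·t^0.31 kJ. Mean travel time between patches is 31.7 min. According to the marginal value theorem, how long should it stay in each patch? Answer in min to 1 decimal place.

14.2 min

By the marginal value theorem, leave when the instantaneous gain rate g'(t) equals the habitat-wide average g(t)/(T + t).
g'(t) = 0.31·290·t^-0.69. Setting 0.31·290·t^-0.69 = 290·t^0.31/(31.7+t) gives 0.31(31.7+t) = t, so 0.69·t = 0.31×31.7.
t* = 0.31×31.7/0.69 = 14.24 min.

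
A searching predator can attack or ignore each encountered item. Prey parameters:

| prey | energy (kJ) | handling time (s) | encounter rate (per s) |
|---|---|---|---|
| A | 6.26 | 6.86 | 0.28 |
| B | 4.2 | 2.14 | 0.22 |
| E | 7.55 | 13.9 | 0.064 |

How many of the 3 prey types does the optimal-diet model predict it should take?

2

E/h in descending order: B 1.96, A 0.913, E 0.543 kJ/s. The optimal diet is the largest prefix of this list for which every included type satisfies E_i/h_i > R on the types above it.
Rate on top 1: 0.6282. A: 0.913 > 0.6282 → include.
Rate on top 2: 0.7892. E: 0.543 < 0.7892 → exclude; stop.
Optimal diet: B, A — 2 of 3 types.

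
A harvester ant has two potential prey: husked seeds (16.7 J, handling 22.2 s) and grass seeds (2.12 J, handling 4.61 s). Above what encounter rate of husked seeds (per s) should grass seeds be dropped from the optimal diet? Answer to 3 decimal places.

The zero-one rule: include grass seeds iff E₂/h₂ > λE₁/(1+λh₁). Equality gives the switch point.
λE₁h₂ = E₂ + λE₂h₁ ⇒ λ = E₂/(E₁h₂ − E₂h₁) = 2.12/(76.99 − 47.06) = 0.07085 per s.

0.071 per s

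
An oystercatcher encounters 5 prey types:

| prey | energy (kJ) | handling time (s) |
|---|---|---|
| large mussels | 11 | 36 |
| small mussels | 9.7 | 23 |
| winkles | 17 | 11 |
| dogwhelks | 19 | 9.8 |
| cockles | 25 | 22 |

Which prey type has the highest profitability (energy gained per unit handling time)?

In descending order of E/h:
dogwhelks: 19/9.8 = 1.94 kJ/s
winkles: 17/11 = 1.55 kJ/s
cockles: 25/22 = 1.14 kJ/s
small mussels: 9.7/23 = 0.422 kJ/s
large mussels: 11/36 = 0.306 kJ/s

dogwhelks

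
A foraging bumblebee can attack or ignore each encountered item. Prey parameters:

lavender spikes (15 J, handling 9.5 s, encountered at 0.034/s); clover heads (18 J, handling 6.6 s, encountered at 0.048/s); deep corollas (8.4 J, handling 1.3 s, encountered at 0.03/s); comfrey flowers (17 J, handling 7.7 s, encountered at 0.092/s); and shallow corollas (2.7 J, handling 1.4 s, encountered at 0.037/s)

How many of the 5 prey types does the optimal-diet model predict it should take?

5

E/h in descending order: deep corollas 6.46, clover heads 2.73, comfrey flowers 2.21, shallow corollas 1.93, lavender spikes 1.58 J/s. The optimal diet is the largest prefix of this list for which every included type satisfies E_i/h_i > R on the types above it.
Rate on top 1: 0.2425. clover heads: 2.73 > 0.2425 → include.
Rate on top 2: 0.8231. comfrey flowers: 2.21 > 0.8231 → include.
Rate on top 3: 1.298. shallow corollas: 1.93 > 1.298 → include.
Rate on top 4: 1.314. lavender spikes: 1.58 > 1.314 → include.
Optimal diet: deep corollas, clover heads, comfrey flowers, shallow corollas, lavender spikes — 5 of 5 types.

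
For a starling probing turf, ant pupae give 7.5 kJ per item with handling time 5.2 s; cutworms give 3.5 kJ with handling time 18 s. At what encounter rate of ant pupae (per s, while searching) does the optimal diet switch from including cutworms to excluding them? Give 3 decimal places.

Drop cutworms once their profitability E₂/h₂ falls below the rate achievable on ant pupae alone: E₂/h₂ = λE₁/(1 + λh₁).
Solve for λ: λE₁h₂ = E₂(1 + λh₁) → λ(E₁h₂ − E₂h₁) = E₂ → λ = E₂/(E₁h₂ − E₂h₁).
λ = 3.5/(7.5×18 − 3.5×5.2) = 3.5/116.8 = 0.02997 per s.

0.030 per s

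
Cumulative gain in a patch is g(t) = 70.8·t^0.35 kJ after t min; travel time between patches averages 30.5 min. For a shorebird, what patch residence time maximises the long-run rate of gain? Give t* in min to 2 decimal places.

Optimal t* satisfies g'(t*) = g(t*)/(T + t*).
g'(t) = 0.35·70.8·t^-0.65. Setting 0.35·70.8·t^-0.65 = 70.8·t^0.35/(30.5+t) gives 0.35(30.5+t) = t, so 0.65·t = 0.35×30.5.
t* = 0.35×30.5/0.65 = 16.42 min.

16.42 min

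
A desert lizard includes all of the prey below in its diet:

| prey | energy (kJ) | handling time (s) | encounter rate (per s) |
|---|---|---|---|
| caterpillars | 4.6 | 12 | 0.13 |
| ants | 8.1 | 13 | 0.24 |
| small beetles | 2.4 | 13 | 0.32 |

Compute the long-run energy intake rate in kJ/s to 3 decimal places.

0.336 kJ/s

R = (0.13×4.6 + 0.24×8.1 + 0.32×2.4) / (1 + 0.13×12 + 0.24×13 + 0.32×13) = 3.31/9.84 = 0.3364 kJ/s.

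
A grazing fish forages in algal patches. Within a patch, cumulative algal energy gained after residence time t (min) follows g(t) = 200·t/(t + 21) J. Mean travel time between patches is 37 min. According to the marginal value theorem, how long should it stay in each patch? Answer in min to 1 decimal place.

27.9 min

Optimal t* satisfies g'(t*) = g(t*)/(T + t*).
g'(t) = 200·21/(t + 21)². Setting 200·21/(t+21)² = 200t/[(t+21)(37+t)] gives 21(37+t) = t(t+21), so t² = 21×37 = 777.
t* = √777 = 27.87 min.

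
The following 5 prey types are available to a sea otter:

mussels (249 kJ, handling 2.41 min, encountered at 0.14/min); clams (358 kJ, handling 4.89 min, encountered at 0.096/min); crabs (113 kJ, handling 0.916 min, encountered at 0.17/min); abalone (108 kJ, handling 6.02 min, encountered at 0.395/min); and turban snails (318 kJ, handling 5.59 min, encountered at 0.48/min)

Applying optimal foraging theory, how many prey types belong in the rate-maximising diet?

Profitabilities (E/h, kJ/min): crabs 123, mussels 103, clams 73.2, turban snails 56.9, abalone 17.9. Add prey in this order while the next type's profitability exceeds the intake rate on those already taken.
Rate on top 1: 16.62. mussels: 103 > 16.62 → include.
Rate on top 2: 36.21. clams: 73.2 > 36.21 → include.
Rate on top 3: 45.06. turban snails: 56.9 > 45.06 → include.
Rate on top 4: 51.89. abalone: 17.9 < 51.89 → exclude; stop.
Optimal diet: crabs, mussels, clams, turban snails — 4 of 5 types.

4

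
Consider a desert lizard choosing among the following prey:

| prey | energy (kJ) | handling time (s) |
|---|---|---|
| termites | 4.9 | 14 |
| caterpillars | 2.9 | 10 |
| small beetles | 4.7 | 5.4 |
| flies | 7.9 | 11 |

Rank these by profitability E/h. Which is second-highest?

In descending order of E/h:
small beetles: 4.7/5.4 = 0.87 kJ/s
flies: 7.9/11 = 0.718 kJ/s
termites: 4.9/14 = 0.35 kJ/s
caterpillars: 2.9/10 = 0.29 kJ/s

flies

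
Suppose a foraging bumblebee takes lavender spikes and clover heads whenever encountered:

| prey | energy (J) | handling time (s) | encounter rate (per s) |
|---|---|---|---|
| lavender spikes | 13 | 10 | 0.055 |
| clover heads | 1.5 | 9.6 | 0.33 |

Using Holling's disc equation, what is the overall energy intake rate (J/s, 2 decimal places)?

R = Σλ_iE_i / (1 + Σλ_ih_i)
Numerator: 0.055×13 + 0.33×1.5 = 1.21
Denominator: 1 + 0.055×10 + 0.33×9.6 = 4.718
R = 1.21/4.718 = 0.2565 J/s

0.26 J/s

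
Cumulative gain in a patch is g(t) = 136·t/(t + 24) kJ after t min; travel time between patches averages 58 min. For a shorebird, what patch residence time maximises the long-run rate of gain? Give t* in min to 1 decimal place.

37.3 min

Maximise g(t)/(T+t): set derivative to zero → g'(t)(T+t) = g(t).
g'(t) = 136·24/(t + 24)². Setting 136·24/(t+24)² = 136t/[(t+24)(58+t)] gives 24(58+t) = t(t+24), so t² = 24×58 = 1392.
t* = √1392 = 37.31 min.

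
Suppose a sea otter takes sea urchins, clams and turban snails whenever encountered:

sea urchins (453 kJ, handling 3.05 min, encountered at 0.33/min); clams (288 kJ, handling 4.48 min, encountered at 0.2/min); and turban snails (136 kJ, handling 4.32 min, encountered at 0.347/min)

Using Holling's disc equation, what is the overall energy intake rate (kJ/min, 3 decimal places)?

Energy encountered per unit search time: 0.33×453 + 0.2×288 + 0.347×136 = 254.3 kJ/min.
Handling time per unit search time: 0.33×3.05 + 0.2×4.48 + 0.347×4.32 = 3.402.
Rate = 254.3/(1 + 3.402) = 57.77 kJ/min.

57.771 kJ/min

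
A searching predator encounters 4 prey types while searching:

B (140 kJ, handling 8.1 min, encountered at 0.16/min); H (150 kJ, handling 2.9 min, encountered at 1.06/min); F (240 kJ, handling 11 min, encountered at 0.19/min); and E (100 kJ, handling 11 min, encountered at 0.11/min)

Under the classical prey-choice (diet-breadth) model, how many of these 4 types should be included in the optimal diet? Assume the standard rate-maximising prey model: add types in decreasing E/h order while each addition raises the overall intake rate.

1

Profitabilities (E/h, kJ/min): H 51.7, F 21.8, B 17.3, E 9.09. Add prey in this order while the next type's profitability exceeds the intake rate on those already taken.
Rate on top 1: 39.03. F: 21.8 < 39.03 → exclude; stop.
Optimal diet: H — 1 of 4 types.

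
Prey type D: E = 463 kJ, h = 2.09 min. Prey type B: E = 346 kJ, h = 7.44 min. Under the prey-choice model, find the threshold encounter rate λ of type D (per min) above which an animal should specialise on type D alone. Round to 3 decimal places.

0.127 per min

The zero-one rule: include type B iff E₂/h₂ > λE₁/(1+λh₁). Equality gives the switch point.
λE₁h₂ = E₂ + λE₂h₁ ⇒ λ = E₂/(E₁h₂ − E₂h₁) = 346/(3445 − 723.1) = 0.1271 per min.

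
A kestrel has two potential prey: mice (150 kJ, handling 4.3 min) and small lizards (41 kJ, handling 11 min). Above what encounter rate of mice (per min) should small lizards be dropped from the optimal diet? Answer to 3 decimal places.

At the threshold, the rate on mice alone equals the profitability of small lizards: λ·150/(1 + λ·4.3) = 41/11 = 3.727.
Rearranging, λ(150 − 3.727×4.3) = 3.727, so λ = 3.727/134 = 0.02782 per min.

0.028 per min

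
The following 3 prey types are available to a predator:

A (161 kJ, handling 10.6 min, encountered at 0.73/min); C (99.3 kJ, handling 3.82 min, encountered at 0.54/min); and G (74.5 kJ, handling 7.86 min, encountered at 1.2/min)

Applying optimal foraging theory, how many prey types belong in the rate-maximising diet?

Profitabilities (E/h, kJ/min): C 26, A 15.2, G 9.48. Add prey in this order while the next type's profitability exceeds the intake rate on those already taken.
Rate on top 1: 17.51. A: 15.2 < 17.51 → exclude; stop.
Optimal diet: C — 1 of 3 types.

1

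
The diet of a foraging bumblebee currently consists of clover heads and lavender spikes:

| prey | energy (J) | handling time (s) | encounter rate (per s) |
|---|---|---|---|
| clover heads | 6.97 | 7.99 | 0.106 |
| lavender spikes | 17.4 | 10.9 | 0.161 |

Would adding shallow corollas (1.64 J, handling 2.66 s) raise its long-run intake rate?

No

Intake rate on the current diet: R = (0.106×6.97 + 0.161×17.4) / (1 + 0.106×7.99 + 0.161×10.9) = 3.54/3.602 = 0.9829 J/s.
Profitability of shallow corollas: 1.64/2.66 = 0.6165 J/s.
Since 0.6165 < R, time spent handling shallow corollas is better spent searching.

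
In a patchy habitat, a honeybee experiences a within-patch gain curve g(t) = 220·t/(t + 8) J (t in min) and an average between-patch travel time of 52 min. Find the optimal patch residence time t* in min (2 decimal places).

By the marginal value theorem, leave when the instantaneous gain rate g'(t) equals the habitat-wide average g(t)/(T + t).
g'(t) = 220·8/(t + 8)². Setting 220·8/(t+8)² = 220t/[(t+8)(52+t)] gives 8(52+t) = t(t+8), so t² = 8×52 = 416.
t* = √416 = 20.4 min.

20.40 min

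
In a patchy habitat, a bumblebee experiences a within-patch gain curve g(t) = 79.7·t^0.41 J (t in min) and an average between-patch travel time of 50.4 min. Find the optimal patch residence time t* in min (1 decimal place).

Optimal t* satisfies g'(t*) = g(t*)/(T + t*).
g'(t) = 0.41·79.7·t^-0.59. Setting 0.41·79.7·t^-0.59 = 79.7·t^0.41/(50.4+t) gives 0.41(50.4+t) = t, so 0.59·t = 0.41×50.4.
t* = 0.41×50.4/0.59 = 35.02 min.

35.0 min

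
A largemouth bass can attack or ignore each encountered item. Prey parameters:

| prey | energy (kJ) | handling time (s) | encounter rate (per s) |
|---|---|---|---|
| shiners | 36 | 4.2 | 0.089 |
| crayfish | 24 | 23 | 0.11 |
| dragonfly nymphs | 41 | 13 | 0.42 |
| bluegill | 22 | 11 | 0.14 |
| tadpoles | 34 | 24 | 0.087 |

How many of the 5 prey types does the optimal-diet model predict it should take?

E/h in descending order: shiners 8.57, dragonfly nymphs 3.15, bluegill 2, tadpoles 1.42, crayfish 1.04 kJ/s. The optimal diet is the largest prefix of this list for which every included type satisfies E_i/h_i > R on the types above it.
Rate on top 1: 2.332. dragonfly nymphs: 3.15 > 2.332 → include.
Rate on top 2: 2.989. bluegill: 2 < 2.989 → exclude; stop.
Optimal diet: shiners, dragonfly nymphs — 2 of 5 types.

2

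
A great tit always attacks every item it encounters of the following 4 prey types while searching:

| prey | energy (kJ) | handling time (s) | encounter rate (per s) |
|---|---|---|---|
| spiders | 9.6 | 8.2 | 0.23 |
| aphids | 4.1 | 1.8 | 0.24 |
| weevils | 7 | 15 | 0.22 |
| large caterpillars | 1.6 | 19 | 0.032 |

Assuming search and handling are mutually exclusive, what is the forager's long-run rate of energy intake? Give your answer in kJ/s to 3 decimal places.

0.662 kJ/s

R = (0.23×9.6 + 0.24×4.1 + 0.22×7 + 0.032×1.6) / (1 + 0.23×8.2 + 0.24×1.8 + 0.22×15 + 0.032×19) = 4.783/7.226 = 0.6619 kJ/s.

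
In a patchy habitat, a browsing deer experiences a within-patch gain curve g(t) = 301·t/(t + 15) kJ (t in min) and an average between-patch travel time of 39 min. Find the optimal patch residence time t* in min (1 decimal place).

24.2 min

By the marginal value theorem, leave when the instantaneous gain rate g'(t) equals the habitat-wide average g(t)/(T + t).
g'(t) = 301·15/(t + 15)². Setting 301·15/(t+15)² = 301t/[(t+15)(39+t)] gives 15(39+t) = t(t+15), so t² = 15×39 = 585.
t* = √585 = 24.19 min.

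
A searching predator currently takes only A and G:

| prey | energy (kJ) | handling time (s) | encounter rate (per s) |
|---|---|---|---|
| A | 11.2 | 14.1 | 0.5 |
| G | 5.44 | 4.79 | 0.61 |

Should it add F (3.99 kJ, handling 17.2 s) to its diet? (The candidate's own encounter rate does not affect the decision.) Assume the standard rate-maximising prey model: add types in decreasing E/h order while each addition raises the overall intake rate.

On A and G alone, R = ΣλE/(1+Σλh) = 8.918/10.97 = 0.8128 kJ/s.
F: E/h = 3.99/17.2 = 0.232 kJ/s.
Since 0.232 < R, time spent handling F is better spent searching.

No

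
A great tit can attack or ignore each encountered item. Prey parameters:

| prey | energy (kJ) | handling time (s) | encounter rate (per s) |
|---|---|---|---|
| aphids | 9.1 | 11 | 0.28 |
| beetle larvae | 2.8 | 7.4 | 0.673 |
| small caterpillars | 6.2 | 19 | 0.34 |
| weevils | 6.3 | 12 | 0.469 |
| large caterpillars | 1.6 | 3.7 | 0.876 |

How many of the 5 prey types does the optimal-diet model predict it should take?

Profitabilities (E/h, kJ/s): aphids 0.827, weevils 0.525, large caterpillars 0.432, beetle larvae 0.378, small caterpillars 0.326. Add prey in this order while the next type's profitability exceeds the intake rate on those already taken.
Rate on top 1: 0.6245. weevils: 0.525 < 0.6245 → exclude; stop.
Optimal diet: aphids — 1 of 5 types.

1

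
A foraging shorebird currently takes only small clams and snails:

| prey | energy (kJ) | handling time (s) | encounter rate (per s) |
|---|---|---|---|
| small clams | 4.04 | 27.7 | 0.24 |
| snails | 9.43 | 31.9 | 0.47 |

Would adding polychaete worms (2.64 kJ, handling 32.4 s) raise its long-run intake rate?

Current rate: (0.24×4.04 + 0.47×9.43)/(1 + 0.24×27.7 + 0.47×31.9) = 0.2386 kJ/s.
polychaete worms: E/h = 2.64/32.4 = 0.08148 kJ/s.
0.08148 < 0.2386, so adding polychaete worms would lower the average — exclude it.

No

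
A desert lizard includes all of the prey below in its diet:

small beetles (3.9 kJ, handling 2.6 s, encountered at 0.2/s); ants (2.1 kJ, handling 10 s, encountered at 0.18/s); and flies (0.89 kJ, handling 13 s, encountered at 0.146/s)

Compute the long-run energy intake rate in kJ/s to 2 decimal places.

0.25 kJ/s

R = Σλ_iE_i / (1 + Σλ_ih_i)
Numerator: 0.2×3.9 + 0.18×2.1 + 0.146×0.89 = 1.288
Denominator: 1 + 0.2×2.6 + 0.18×10 + 0.146×13 = 5.218
R = 1.288/5.218 = 0.2468 kJ/s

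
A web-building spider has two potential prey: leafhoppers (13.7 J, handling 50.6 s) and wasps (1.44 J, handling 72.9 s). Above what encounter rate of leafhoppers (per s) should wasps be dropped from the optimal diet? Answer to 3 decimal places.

0.002 per s

The zero-one rule: include wasps iff E₂/h₂ > λE₁/(1+λh₁). Equality gives the switch point.
λE₁h₂ = E₂ + λE₂h₁ ⇒ λ = E₂/(E₁h₂ − E₂h₁) = 1.44/(998.7 − 72.86) = 0.001555 per s.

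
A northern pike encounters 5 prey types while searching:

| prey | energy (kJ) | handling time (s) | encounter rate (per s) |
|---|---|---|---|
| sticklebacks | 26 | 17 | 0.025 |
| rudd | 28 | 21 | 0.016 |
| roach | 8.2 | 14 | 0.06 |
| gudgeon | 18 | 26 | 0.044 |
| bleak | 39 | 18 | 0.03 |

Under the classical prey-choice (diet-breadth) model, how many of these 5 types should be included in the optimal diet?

3

Rank by E/h (kJ/s): bleak 2.17, sticklebacks 1.53, rudd 1.33, gudgeon 0.692, roach 0.586. Include each in turn until the next type's E/h falls below the running intake rate.
Rate on top 1: 0.7597. sticklebacks: 1.53 > 0.7597 → include.
Rate on top 2: 0.9262. rudd: 1.33 > 0.9262 → include.
Rate on top 3: 0.9857. gudgeon: 0.692 < 0.9857 → exclude; stop.
Optimal diet: bleak, sticklebacks, rudd — 3 of 5 types.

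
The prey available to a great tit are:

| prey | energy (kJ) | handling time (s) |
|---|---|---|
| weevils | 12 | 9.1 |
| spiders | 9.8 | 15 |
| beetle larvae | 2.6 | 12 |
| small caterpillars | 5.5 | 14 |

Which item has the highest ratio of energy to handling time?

In descending order of E/h:
weevils: 12/9.1 = 1.32 kJ/s
spiders: 9.8/15 = 0.653 kJ/s
small caterpillars: 5.5/14 = 0.393 kJ/s
beetle larvae: 2.6/12 = 0.217 kJ/s

weevils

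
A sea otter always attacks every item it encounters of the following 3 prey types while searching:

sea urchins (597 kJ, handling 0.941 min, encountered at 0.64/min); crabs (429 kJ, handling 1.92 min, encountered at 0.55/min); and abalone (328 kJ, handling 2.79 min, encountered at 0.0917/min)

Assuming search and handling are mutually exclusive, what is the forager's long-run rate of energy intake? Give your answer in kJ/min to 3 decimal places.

R = (0.64×597 + 0.55×429 + 0.0917×328) / (1 + 0.64×0.941 + 0.55×1.92 + 0.0917×2.79) = 648.1/2.914 = 222.4 kJ/min.

222.405 kJ/min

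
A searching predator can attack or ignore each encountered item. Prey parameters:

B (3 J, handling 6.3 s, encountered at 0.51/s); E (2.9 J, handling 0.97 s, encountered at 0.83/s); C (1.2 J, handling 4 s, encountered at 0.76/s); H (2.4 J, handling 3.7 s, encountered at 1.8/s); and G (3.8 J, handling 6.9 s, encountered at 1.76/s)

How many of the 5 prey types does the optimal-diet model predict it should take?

1

Profitabilities (E/h, J/s): E 2.99, H 0.649, G 0.551, B 0.476, C 0.3. Add prey in this order while the next type's profitability exceeds the intake rate on those already taken.
Rate on top 1: 1.333. H: 0.649 < 1.333 → exclude; stop.
Optimal diet: E — 1 of 5 types.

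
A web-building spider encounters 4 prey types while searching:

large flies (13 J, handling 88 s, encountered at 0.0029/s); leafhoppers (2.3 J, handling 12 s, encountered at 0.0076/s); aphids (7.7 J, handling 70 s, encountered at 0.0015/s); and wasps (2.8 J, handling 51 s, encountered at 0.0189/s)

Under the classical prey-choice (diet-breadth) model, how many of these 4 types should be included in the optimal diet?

4

Rank by E/h (J/s): leafhoppers 0.192, large flies 0.148, aphids 0.11, wasps 0.0549. Include each in turn until the next type's E/h falls below the running intake rate.
Rate on top 1: 0.01602. large flies: 0.148 > 0.01602 → include.
Rate on top 2: 0.04098. aphids: 0.11 > 0.04098 → include.
Rate on top 3: 0.04598. wasps: 0.0549 > 0.04598 → include.
Optimal diet: leafhoppers, large flies, aphids, wasps — 4 of 4 types.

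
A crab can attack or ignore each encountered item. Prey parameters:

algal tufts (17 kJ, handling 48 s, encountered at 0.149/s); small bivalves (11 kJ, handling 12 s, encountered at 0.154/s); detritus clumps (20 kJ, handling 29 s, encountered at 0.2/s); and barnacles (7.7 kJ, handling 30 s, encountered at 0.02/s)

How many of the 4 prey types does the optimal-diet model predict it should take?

E/h in descending order: small bivalves 0.917, detritus clumps 0.69, algal tufts 0.354, barnacles 0.257 kJ/s. The optimal diet is the largest prefix of this list for which every included type satisfies E_i/h_i > R on the types above it.
Rate on top 1: 0.5948. detritus clumps: 0.69 > 0.5948 → include.
Rate on top 2: 0.6584. algal tufts: 0.354 < 0.6584 → exclude; stop.
Optimal diet: small bivalves, detritus clumps — 2 of 4 types.

2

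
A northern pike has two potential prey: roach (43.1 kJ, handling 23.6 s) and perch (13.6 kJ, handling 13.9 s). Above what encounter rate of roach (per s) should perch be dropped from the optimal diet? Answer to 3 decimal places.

0.049 per s

At the threshold, the rate on roach alone equals the profitability of perch: λ·43.1/(1 + λ·23.6) = 13.6/13.9 = 0.9784.
Rearranging, λ(43.1 − 0.9784×23.6) = 0.9784, so λ = 0.9784/20.01 = 0.0489 per s.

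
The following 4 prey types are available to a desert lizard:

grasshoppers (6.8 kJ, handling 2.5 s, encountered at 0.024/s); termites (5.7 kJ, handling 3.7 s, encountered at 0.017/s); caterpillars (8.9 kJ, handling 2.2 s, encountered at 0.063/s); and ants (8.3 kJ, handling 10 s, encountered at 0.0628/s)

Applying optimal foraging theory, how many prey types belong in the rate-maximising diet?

Rank by E/h (kJ/s): caterpillars 4.05, grasshoppers 2.72, termites 1.54, ants 0.83. Include each in turn until the next type's E/h falls below the running intake rate.
Rate on top 1: 0.4924. grasshoppers: 2.72 > 0.4924 → include.
Rate on top 2: 0.604. termites: 1.54 > 0.604 → include.
Rate on top 3: 0.6507. ants: 0.83 > 0.6507 → include.
Optimal diet: caterpillars, grasshoppers, termites, ants — 4 of 4 types.

4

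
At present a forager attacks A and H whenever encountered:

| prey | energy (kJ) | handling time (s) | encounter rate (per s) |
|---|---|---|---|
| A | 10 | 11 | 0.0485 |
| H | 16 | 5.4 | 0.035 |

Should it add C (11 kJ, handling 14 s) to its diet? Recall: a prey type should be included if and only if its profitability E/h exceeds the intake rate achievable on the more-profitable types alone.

Yes

On A and H alone, R = ΣλE/(1+Σλh) = 1.045/1.723 = 0.6067 kJ/s.
C: E/h = 11/14 = 0.7857 kJ/s.
Since 0.7857 > R, including C increases the long-run rate.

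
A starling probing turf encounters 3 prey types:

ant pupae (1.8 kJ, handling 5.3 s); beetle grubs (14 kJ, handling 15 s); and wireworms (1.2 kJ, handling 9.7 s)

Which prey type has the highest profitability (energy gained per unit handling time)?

In descending order of E/h:
beetle grubs: 14/15 = 0.933 kJ/s
ant pupae: 1.8/5.3 = 0.34 kJ/s
wireworms: 1.2/9.7 = 0.124 kJ/s

beetle grubs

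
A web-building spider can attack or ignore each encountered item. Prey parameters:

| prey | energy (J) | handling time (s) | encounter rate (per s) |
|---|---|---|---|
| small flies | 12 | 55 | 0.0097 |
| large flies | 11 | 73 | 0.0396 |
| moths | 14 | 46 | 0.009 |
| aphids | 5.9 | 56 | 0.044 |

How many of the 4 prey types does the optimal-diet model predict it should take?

Rank by E/h (J/s): moths 0.304, small flies 0.218, large flies 0.151, aphids 0.105. Include each in turn until the next type's E/h falls below the running intake rate.
Rate on top 1: 0.08911. small flies: 0.218 > 0.08911 → include.
Rate on top 2: 0.1245. large flies: 0.151 > 0.1245 → include.
Rate on top 3: 0.1401. aphids: 0.105 < 0.1401 → exclude; stop.
Optimal diet: moths, small flies, large flies — 3 of 4 types.

3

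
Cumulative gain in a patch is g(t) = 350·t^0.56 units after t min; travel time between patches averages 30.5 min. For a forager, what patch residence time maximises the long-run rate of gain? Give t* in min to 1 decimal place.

38.8 min

Optimal t* satisfies g'(t*) = g(t*)/(T + t*).
g'(t) = 0.56·350·t^-0.44. Setting 0.56·350·t^-0.44 = 350·t^0.56/(30.5+t) gives 0.56(30.5+t) = t, so 0.44·t = 0.56×30.5.
t* = 0.56×30.5/0.44 = 38.82 min.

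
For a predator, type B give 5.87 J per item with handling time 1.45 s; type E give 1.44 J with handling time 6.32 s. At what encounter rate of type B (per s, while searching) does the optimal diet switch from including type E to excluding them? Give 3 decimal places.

0.041 per s

The zero-one rule: include type E iff E₂/h₂ > λE₁/(1+λh₁). Equality gives the switch point.
λE₁h₂ = E₂ + λE₂h₁ ⇒ λ = E₂/(E₁h₂ − E₂h₁) = 1.44/(37.1 − 2.088) = 0.04113 per s.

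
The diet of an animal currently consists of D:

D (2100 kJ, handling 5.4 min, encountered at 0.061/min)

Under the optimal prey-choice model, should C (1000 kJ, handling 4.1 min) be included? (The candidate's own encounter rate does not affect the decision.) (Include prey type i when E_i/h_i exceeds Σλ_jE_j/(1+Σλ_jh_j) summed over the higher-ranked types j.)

Yes

Current rate: (0.061×2100)/(1 + 0.061×5.4) = 96.36 kJ/min.
C: E/h = 1000/4.1 = 243.9 kJ/min.
Since 243.9 > R, including C increases the long-run rate.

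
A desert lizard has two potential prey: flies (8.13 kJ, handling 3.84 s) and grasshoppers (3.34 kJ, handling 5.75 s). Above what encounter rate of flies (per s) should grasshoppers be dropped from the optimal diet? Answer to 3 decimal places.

0.098 per s

At the threshold, the rate on flies alone equals the profitability of grasshoppers: λ·8.13/(1 + λ·3.84) = 3.34/5.75 = 0.5809.
Rearranging, λ(8.13 − 0.5809×3.84) = 0.5809, so λ = 0.5809/5.899 = 0.09846 per s.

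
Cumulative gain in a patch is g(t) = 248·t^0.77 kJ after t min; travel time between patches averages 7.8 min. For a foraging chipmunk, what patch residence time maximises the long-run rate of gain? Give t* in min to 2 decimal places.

Maximise g(t)/(T+t): set derivative to zero → g'(t)(T+t) = g(t).
g'(t) = 0.77·248·t^-0.23. Setting 0.77·248·t^-0.23 = 248·t^0.77/(7.8+t) gives 0.77(7.8+t) = t, so 0.23·t = 0.77×7.8.
t* = 0.77×7.8/0.23 = 26.11 min.

26.11 min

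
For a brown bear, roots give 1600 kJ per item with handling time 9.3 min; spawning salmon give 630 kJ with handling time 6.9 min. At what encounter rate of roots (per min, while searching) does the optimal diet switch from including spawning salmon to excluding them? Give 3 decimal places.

Drop spawning salmon once their profitability E₂/h₂ falls below the rate achievable on roots alone: E₂/h₂ = λE₁/(1 + λh₁).
Solve for λ: λE₁h₂ = E₂(1 + λh₁) → λ(E₁h₂ − E₂h₁) = E₂ → λ = E₂/(E₁h₂ − E₂h₁).
λ = 630/(1600×6.9 − 630×9.3) = 630/5181 = 0.1216 per min.

0.122 per min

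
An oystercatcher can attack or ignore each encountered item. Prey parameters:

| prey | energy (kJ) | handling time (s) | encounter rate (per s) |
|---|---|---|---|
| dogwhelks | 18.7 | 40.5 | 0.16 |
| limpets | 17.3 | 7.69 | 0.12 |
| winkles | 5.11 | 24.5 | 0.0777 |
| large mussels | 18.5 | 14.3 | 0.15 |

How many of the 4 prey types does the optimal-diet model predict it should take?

E/h in descending order: limpets 2.25, large mussels 1.29, dogwhelks 0.462, winkles 0.209 kJ/s. The optimal diet is the largest prefix of this list for which every included type satisfies E_i/h_i > R on the types above it.
Rate on top 1: 1.08. large mussels: 1.29 > 1.08 → include.
Rate on top 2: 1.193. dogwhelks: 0.462 < 1.193 → exclude; stop.
Optimal diet: limpets, large mussels — 2 of 4 types.

2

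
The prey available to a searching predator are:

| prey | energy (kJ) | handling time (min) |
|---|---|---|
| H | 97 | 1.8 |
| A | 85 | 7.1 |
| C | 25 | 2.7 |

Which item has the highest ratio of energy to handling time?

Profitability E/h (kJ/min): H = 97/1.8 = 53.9, A = 85/7.1 = 12, C = 25/2.7 = 9.26.
Ranked: H > A > C.

H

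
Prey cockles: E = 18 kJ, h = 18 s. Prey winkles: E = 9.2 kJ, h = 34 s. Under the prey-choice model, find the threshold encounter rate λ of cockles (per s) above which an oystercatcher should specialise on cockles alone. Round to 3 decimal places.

0.021 per s

At the threshold, the rate on cockles alone equals the profitability of winkles: λ·18/(1 + λ·18) = 9.2/34 = 0.2706.
Rearranging, λ(18 − 0.2706×18) = 0.2706, so λ = 0.2706/13.13 = 0.02061 per s.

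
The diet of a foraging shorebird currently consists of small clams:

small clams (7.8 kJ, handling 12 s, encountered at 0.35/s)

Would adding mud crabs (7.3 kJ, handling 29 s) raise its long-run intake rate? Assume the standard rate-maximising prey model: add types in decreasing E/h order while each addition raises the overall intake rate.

No

Intake rate on the current diet: R = (0.35×7.8) / (1 + 0.35×12) = 2.73/5.2 = 0.525 kJ/s.
Profitability of mud crabs: 7.3/29 = 0.2517 kJ/s.
0.2517 < 0.525, so adding mud crabs would lower the average — exclude it.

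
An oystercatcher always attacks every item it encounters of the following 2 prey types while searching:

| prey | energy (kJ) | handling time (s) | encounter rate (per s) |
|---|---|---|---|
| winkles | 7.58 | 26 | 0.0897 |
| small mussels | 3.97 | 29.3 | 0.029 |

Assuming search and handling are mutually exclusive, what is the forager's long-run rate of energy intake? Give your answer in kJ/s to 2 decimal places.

0.19 kJ/s

R = Σλ_iE_i / (1 + Σλ_ih_i)
Numerator: 0.0897×7.58 + 0.029×3.97 = 0.7951
Denominator: 1 + 0.0897×26 + 0.029×29.3 = 4.182
R = 0.7951/4.182 = 0.1901 kJ/s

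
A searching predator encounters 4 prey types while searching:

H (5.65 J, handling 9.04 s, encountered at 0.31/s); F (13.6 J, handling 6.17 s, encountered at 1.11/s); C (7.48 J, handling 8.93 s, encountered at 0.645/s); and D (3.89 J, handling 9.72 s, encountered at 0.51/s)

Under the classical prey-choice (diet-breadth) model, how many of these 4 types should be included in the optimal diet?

1

Profitabilities (E/h, J/s): F 2.2, C 0.838, H 0.625, D 0.4. Add prey in this order while the next type's profitability exceeds the intake rate on those already taken.
Rate on top 1: 1.923. C: 0.838 < 1.923 → exclude; stop.
Optimal diet: F — 1 of 4 types.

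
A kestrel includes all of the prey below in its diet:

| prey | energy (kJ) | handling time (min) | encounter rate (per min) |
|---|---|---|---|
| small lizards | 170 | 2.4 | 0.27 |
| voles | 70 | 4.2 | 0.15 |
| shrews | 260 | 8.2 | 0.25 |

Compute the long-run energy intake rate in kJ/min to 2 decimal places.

Energy encountered per unit search time: 0.27×170 + 0.15×70 + 0.25×260 = 121.4 kJ/min.
Handling time per unit search time: 0.27×2.4 + 0.15×4.2 + 0.25×8.2 = 3.328.
Rate = 121.4/(1 + 3.328) = 28.05 kJ/min.

28.05 kJ/min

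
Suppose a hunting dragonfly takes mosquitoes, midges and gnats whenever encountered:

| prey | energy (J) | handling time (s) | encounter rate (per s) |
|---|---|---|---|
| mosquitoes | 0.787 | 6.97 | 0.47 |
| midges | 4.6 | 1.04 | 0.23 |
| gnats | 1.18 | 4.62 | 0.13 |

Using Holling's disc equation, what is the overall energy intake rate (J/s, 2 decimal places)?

R = Σλ_iE_i / (1 + Σλ_ih_i)
Numerator: 0.47×0.787 + 0.23×4.6 + 0.13×1.18 = 1.581
Denominator: 1 + 0.47×6.97 + 0.23×1.04 + 0.13×4.62 = 5.116
R = 1.581/5.116 = 0.3091 J/s

0.31 J/s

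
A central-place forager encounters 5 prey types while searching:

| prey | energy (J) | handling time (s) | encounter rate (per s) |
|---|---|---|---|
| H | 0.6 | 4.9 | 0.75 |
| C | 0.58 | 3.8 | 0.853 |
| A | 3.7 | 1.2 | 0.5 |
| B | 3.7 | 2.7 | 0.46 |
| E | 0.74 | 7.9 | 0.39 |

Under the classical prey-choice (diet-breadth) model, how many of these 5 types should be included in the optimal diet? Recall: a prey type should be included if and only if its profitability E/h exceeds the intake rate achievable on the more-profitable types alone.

E/h in descending order: A 3.08, B 1.37, C 0.153, H 0.122, E 0.0937 J/s. The optimal diet is the largest prefix of this list for which every included type satisfies E_i/h_i > R on the types above it.
Rate on top 1: 1.156. B: 1.37 > 1.156 → include.
Rate on top 2: 1.25. C: 0.153 < 1.25 → exclude; stop.
Optimal diet: A, B — 2 of 5 types.

2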